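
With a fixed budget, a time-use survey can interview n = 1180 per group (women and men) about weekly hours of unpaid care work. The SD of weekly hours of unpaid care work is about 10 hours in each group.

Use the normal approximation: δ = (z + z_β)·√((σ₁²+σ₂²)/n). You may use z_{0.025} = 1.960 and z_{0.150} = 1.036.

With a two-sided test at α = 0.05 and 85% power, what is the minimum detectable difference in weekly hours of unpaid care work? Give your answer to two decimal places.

δ = (z_{α/2} + z_β) · √((σ₁²+σ₂²)/n)
  = (1.960 + 1.036) · √(200/1180)
  = 2.996 · √0.16949
  = 2.996 · 0.4117
  = 1.2334

Minimum detectable difference ≈ 1.23 hours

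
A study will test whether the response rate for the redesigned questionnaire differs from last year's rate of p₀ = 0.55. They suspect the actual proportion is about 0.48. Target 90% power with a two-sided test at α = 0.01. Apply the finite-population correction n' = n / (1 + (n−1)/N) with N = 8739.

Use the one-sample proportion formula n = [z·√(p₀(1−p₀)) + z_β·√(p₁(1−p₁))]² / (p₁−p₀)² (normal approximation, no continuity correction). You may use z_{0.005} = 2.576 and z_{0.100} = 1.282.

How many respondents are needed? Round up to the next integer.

n = 695

n = [z_{α/2}·√(p₀q₀) + z_β·√(p₁q₁)]² / (p₁ − p₀)²
  = [2.576·√(0.55·0.45) + 1.282·√(0.48·0.52)]² / (-0.07)²
  = [2.576·0.4975 + 1.282·0.4996]² / 0.0049
  = [1.9220]² / 0.0049
  = 753.92
Finite-population correction (N = 8739): 753.92 / (1 + (753.92 − 1)/8739) = 694.12.
Round up → n = 695.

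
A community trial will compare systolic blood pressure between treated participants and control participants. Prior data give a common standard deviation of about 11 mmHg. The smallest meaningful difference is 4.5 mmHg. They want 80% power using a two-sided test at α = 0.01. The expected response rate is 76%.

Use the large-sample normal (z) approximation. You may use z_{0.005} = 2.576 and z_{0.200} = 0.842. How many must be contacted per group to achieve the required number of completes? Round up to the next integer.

n = 184 per group

n = (z_{α/2} + z_β)² · (σ₁² + σ₂²) / δ²
  = (2.576 + 0.842)² · (2·11² = 242) / 4.5²
  = 11.6827 · 242 / 20.25
  = 139.62
Adjust for 76% response: 139.62 / 0.76 = 183.70.
Round up → n = 184 per group.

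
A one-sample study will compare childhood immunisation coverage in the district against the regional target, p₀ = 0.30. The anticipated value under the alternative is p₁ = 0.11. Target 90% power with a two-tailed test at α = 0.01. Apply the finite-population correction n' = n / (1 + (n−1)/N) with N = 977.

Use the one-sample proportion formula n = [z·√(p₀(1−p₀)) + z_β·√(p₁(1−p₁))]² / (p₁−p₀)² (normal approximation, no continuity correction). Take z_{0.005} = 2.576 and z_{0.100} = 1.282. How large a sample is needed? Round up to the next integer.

n = [z_{α/2}·√(p₀q₀) + z_β·√(p₁q₁)]² / (p₁ − p₀)²
  = [2.576·√(0.30·0.70) + 1.282·√(0.11·0.89)]² / (-0.19)²
  = [2.576·0.4583 + 1.282·0.3129]² / 0.0361
  = [1.5816]² / 0.0361
  = 69.29
Finite-population correction (N = 977): 69.29 / (1 + (69.29 − 1)/977) = 64.77.
Round up → n = 65.

n = 65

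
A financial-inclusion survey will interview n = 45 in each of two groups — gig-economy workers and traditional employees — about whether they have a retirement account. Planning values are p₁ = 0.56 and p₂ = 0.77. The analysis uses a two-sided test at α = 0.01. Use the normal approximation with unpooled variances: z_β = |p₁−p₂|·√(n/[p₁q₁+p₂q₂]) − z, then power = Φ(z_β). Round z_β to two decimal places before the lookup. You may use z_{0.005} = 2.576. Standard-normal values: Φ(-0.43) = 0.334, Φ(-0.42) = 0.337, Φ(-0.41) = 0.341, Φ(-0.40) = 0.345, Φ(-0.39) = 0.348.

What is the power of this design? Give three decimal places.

z_β = |p₁−p₂|·√(n/[p₁q₁+p₂q₂]) − z_{α/2}
    = 0.21 · √(45/0.4235) − 2.576
    = 0.21 · 10.3081 − 2.576
    = 2.1647 − 2.576 = -0.4113 → -0.41
Power = Φ(-0.41) = 0.341.

Power ≈ 0.341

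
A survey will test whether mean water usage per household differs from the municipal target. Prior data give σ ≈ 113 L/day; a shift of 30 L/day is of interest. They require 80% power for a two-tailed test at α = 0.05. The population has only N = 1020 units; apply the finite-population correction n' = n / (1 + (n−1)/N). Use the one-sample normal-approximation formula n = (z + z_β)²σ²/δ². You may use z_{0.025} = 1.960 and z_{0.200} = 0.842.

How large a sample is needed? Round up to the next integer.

n = (z_{α/2} + z_β)² · σ² / δ²
  = (1.960 + 0.842)² · 113² / 30²
  = 7.8512 · 12769 / 900
  = 111.39
Finite-population correction (N = 1020): 111.39 / (1 + (111.39 − 1)/1020) = 100.51.
Round up → n = 101.

n = 101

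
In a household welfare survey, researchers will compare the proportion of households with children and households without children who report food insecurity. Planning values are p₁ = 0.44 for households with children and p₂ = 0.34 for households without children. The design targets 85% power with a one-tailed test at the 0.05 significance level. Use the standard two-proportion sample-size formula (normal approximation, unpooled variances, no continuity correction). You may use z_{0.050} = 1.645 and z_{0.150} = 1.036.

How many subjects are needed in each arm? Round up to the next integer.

n = (z_α + z_β)² · [p₁(1−p₁) + p₂(1−p₂)] / (p₁ − p₂)²
  = (1.645 + 1.036)² · (0.44·0.56 + 0.34·0.66) / (0.10)²
  = (2.681)² · (0.2464 + 0.2244) / 0.0100
  = 7.1878 · 0.4708 / 0.0100
  = 338.40
Round up → n = 339 per group.

n = 339 per group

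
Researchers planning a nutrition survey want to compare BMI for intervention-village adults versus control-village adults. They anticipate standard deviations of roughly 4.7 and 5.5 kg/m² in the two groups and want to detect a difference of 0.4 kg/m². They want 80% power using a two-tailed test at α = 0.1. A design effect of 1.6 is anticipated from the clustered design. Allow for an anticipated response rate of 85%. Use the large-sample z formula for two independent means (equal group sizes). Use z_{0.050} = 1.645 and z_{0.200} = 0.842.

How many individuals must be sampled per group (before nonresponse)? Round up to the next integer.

n = (z_{α/2} + z_β)² · (σ₁² + σ₂²) / δ²
  = (1.645 + 0.842)² · (4.7² + 5.5² = 52.34) / 0.4²
  = 6.1852 · 52.34 / 0.16
  = 2023.32
Design effect: 1.6 × 2023.32 = 3237.32.
Adjust for 85% response: 3237.32 / 0.85 = 3808.61.
Round up → n = 3809 per group.

n = 3809 per group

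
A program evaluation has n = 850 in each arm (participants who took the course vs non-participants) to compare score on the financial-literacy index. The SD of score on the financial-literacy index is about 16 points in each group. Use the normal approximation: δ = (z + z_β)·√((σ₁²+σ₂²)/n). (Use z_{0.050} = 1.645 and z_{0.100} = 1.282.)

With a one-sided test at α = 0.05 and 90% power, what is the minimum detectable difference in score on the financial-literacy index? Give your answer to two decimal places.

δ = (z_α + z_β) · √((σ₁²+σ₂²)/n)
  = (1.645 + 1.282) · √(512/850)
  = 2.927 · √0.60235
  = 2.927 · 0.7761
  = 2.2717

Minimum detectable difference ≈ 2.27 points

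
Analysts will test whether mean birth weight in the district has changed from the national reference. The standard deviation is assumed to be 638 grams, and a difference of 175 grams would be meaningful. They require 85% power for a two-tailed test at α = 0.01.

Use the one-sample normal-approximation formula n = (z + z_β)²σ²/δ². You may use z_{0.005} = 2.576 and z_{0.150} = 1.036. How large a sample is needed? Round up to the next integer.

n = (z_{α/2} + z_β)² · σ² / δ²
  = (2.576 + 1.036)² · 638² / 175²
  = 13.0465 · 407044 / 30625
  = 173.40
Round up → n = 174.

n = 174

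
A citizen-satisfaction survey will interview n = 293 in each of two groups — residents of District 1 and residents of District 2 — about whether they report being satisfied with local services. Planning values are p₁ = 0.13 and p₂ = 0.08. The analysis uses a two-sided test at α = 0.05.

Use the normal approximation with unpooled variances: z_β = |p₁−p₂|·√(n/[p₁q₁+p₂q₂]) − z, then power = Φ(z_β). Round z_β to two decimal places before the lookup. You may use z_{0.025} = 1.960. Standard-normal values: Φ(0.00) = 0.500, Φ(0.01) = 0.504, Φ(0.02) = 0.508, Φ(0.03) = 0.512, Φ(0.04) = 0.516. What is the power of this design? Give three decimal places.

z_β = |p₁−p₂|·√(n/[p₁q₁+p₂q₂]) − z_{α/2}
    = 0.05 · √(293/0.1867) − 1.960
    = 0.05 · 39.6152 − 1.960
    = 1.9808 − 1.960 = 0.0208 → 0.02
Power = Φ(0.02) = 0.508.

Power ≈ 0.508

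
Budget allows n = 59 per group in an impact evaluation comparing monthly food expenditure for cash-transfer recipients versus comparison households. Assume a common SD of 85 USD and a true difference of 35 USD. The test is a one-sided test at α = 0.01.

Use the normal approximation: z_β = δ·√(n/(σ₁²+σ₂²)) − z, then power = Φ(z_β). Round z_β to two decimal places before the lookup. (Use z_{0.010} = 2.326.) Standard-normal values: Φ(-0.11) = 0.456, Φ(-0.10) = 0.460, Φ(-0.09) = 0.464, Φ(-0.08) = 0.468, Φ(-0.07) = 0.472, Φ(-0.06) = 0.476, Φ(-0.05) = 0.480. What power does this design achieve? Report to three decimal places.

Power ≈ 0.464

z_β = δ·√(n/(σ₁²+σ₂²)) − z_α
    = 35 · √(59/14450) − 2.326
    = 35 · 0.06390 − 2.326
    = 2.2365 − 2.326 = -0.0895 → -0.09
Power = Φ(-0.09) = 0.464.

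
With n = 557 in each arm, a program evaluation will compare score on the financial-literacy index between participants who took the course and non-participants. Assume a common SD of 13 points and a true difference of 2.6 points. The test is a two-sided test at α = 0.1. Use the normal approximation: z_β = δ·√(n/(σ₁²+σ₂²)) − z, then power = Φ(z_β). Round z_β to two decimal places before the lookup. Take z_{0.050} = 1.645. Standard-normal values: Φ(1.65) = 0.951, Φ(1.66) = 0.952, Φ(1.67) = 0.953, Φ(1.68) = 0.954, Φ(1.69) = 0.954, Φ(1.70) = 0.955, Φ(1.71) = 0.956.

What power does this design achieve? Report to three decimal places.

Power ≈ 0.954

z_β = δ·√(n/(σ₁²+σ₂²)) − z_{α/2}
    = 2.6 · √(557/338) − 1.645
    = 2.6 · 1.28372 − 1.645
    = 3.3377 − 1.645 = 1.6927 → 1.69
Power = Φ(1.69) = 0.954.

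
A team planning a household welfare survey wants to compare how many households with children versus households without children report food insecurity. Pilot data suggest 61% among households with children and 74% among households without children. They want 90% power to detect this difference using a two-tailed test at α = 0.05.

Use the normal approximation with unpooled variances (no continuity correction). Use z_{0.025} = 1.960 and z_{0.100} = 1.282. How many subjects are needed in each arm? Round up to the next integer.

n = (z_{α/2} + z_β)² · [p₁(1−p₁) + p₂(1−p₂)] / (p₁ − p₂)²
  = (1.960 + 1.282)² · (0.61·0.39 + 0.74·0.26) / (-0.13)²
  = (3.242)² · (0.2379 + 0.1924) / 0.0169
  = 10.5106 · 0.4303 / 0.0169
  = 267.62
Round up → n = 268 per group.

n = 268 per group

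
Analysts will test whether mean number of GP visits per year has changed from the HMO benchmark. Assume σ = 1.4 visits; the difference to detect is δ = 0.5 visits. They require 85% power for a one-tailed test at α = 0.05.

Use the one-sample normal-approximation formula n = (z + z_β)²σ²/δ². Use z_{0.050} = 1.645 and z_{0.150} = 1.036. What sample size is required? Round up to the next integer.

n = 57

n = (z_α + z_β)² · σ² / δ²
  = (1.645 + 1.036)² · 1.4² / 0.5²
  = 7.1878 · 1.96 / 0.25
  = 56.35
Round up → n = 57.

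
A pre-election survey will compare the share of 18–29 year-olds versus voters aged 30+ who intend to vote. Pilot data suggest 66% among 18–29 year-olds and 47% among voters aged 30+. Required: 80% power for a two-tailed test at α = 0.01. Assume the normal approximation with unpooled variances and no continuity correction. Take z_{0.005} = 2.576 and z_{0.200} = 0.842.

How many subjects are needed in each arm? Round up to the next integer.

n = 154 per group

n = (z_{α/2} + z_β)² · [p₁(1−p₁) + p₂(1−p₂)] / (p₁ − p₂)²
  = (2.576 + 0.842)² · (0.66·0.34 + 0.47·0.53) / (0.19)²
  = (3.418)² · (0.2244 + 0.2491) / 0.0361
  = 11.6827 · 0.4735 / 0.0361
  = 153.23
Round up → n = 154 per group.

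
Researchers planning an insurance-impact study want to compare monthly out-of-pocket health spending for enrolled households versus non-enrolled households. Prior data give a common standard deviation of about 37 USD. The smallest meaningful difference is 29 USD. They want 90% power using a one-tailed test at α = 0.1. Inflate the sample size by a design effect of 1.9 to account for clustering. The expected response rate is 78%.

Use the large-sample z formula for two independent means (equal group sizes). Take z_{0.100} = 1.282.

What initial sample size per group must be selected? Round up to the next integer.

n = 53 per group

n = (z_α + z_β)² · (σ₁² + σ₂²) / δ²
  = (1.282 + 1.282)² · (2·37² = 2738) / 29²
  = 6.5741 · 2738 / 841
  = 21.40
Design effect: 1.9 × 21.40 = 40.67.
Adjust for 78% response: 40.67 / 0.78 = 52.14.
Round up → n = 53 per group.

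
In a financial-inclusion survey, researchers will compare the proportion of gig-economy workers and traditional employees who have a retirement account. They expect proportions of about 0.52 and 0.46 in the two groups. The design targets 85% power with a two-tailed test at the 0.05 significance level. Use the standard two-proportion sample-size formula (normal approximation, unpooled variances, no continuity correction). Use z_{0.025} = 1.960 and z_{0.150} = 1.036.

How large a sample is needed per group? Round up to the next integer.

n = (z_{α/2} + z_β)² · [p₁(1−p₁) + p₂(1−p₂)] / (p₁ − p₂)²
  = (1.960 + 1.036)² · (0.52·0.48 + 0.46·0.54) / (0.06)²
  = (2.996)² · (0.2496 + 0.2484) / 0.0036
  = 8.9760 · 0.4980 / 0.0036
  = 1241.68
Round up → n = 1242 per group.

n = 1242 per group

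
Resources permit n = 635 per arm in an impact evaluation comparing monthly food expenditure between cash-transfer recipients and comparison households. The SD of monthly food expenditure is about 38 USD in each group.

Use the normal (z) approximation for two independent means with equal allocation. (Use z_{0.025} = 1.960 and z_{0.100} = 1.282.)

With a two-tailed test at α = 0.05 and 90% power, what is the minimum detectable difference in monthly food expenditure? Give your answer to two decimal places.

Minimum detectable difference ≈ 6.91 USD

δ = (z_{α/2} + z_β) · √((σ₁²+σ₂²)/n)
  = (1.960 + 1.282) · √(2888/635)
  = 3.242 · √4.548
  = 3.242 · 2.1326
  = 6.9139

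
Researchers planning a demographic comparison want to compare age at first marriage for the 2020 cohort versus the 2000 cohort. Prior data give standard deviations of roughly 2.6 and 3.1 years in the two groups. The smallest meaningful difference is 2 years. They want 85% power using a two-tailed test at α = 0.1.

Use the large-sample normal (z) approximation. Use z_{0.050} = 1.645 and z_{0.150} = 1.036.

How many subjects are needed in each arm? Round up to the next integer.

n = 30 per group

n = (z_{α/2} + z_β)² · (σ₁² + σ₂²) / δ²
  = (1.645 + 1.036)² · (2.6² + 3.1² = 16.37) / 2²
  = 7.1878 · 16.37 / 4
  = 29.42
Round up → n = 30 per group.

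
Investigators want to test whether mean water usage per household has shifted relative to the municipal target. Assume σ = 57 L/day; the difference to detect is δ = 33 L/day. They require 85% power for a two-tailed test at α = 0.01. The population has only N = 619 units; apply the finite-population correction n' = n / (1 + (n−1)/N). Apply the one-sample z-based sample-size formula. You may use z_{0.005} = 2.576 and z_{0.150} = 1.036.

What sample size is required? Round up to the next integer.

n = (z_{α/2} + z_β)² · σ² / δ²
  = (2.576 + 1.036)² · 57² / 33²
  = 13.0465 · 3249 / 1089
  = 38.92
Finite-population correction (N = 619): 38.92 / (1 + (38.92 − 1)/619) = 36.68.
Round up → n = 37.

n = 37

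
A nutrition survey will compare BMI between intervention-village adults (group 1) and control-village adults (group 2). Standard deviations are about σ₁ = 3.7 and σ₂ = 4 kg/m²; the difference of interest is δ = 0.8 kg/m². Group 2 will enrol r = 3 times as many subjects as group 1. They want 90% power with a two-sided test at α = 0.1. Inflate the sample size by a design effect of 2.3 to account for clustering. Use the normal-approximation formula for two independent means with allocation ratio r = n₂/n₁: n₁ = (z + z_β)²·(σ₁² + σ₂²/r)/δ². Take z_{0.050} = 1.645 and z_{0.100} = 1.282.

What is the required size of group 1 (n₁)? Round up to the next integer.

n₁ = (z_{α/2} + z_β)² · (σ₁² + σ₂²/r) / δ²
   = (1.645 + 1.282)² · (3.7² + 4²/3) / 0.8²
   = 8.5673 · (13.69 + 5.3333) / 0.64
   = 8.5673 · 19.0233 / 0.64
   = 254.65
Design effect: 2.3 × 254.65 = 585.71.
Round up → n₁ = 586; n₂ = r·n₁ = 3 × 586 = 1758.

n₁ = 586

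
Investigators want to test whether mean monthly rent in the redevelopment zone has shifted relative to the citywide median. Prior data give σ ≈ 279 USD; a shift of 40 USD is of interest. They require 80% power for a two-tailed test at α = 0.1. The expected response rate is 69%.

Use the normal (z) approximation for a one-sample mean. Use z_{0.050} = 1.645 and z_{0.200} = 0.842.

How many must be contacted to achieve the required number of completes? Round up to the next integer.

n = 437

n = (z_{α/2} + z_β)² · σ² / δ²
  = (1.645 + 0.842)² · 279² / 40²
  = 6.1852 · 77841 / 1600
  = 300.91
Adjust for 69% response: 300.91 / 0.69 = 436.10.
Round up → n = 437.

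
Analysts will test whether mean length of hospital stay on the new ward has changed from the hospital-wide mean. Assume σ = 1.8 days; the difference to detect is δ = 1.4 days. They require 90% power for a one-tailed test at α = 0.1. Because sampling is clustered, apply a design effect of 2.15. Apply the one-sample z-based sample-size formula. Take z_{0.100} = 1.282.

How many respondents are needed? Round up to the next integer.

n = 24

n = (z_α + z_β)² · σ² / δ²
  = (1.282 + 1.282)² · 1.8² / 1.4²
  = 6.5741 · 3.24 / 1.96
  = 10.87
Design effect: 2.15 × 10.87 = 23.36.
Round up → n = 24.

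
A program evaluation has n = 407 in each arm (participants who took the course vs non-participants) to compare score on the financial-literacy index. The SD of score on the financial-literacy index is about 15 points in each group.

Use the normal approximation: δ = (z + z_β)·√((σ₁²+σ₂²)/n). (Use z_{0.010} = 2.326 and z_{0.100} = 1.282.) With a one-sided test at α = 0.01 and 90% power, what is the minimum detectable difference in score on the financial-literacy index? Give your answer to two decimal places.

Minimum detectable difference ≈ 3.79 points

δ = (z_α + z_β) · √((σ₁²+σ₂²)/n)
  = (2.326 + 1.282) · √(450/407)
  = 3.608 · √1.1057
  = 3.608 · 1.0515
  = 3.7938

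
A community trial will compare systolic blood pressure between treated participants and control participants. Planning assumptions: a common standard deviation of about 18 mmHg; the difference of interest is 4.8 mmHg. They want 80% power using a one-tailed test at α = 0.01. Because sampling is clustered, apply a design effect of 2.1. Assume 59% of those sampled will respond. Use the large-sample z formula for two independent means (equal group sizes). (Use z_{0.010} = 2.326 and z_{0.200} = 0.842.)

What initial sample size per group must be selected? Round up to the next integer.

n = (z_α + z_β)² · (σ₁² + σ₂²) / δ²
  = (2.326 + 0.842)² · (2·18² = 648) / 4.8²
  = 10.0362 · 648 / 23.04
  = 282.27
Design effect: 2.1 × 282.27 = 592.76.
Adjust for 59% response: 592.76 / 0.59 = 1004.69.
Round up → n = 1005 per group.

n = 1005 per group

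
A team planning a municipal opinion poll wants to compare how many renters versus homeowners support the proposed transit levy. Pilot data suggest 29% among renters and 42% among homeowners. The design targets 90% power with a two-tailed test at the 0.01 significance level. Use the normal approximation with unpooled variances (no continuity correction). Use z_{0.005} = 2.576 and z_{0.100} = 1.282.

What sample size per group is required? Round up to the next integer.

n = 396 per group

n = (z_{α/2} + z_β)² · [p₁(1−p₁) + p₂(1−p₂)] / (p₁ − p₂)²
  = (2.576 + 1.282)² · (0.29·0.71 + 0.42·0.58) / (-0.13)²
  = (3.858)² · (0.2059 + 0.2436) / 0.0169
  = 14.8842 · 0.4495 / 0.0169
  = 395.88
Round up → n = 396 per group.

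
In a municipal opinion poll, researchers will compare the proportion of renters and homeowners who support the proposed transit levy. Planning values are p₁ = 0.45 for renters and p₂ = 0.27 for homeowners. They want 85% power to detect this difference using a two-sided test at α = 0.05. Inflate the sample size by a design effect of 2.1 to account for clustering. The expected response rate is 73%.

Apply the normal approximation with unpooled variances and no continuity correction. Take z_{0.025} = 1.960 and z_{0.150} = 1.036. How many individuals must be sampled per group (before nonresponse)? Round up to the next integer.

n = 355 per group

n = (z_{α/2} + z_β)² · [p₁(1−p₁) + p₂(1−p₂)] / (p₁ − p₂)²
  = (1.960 + 1.036)² · (0.45·0.55 + 0.27·0.73) / (0.18)²
  = (2.996)² · (0.2475 + 0.1971) / 0.0324
  = 8.9760 · 0.4446 / 0.0324
  = 123.17
Design effect: 2.1 × 123.17 = 258.66.
Adjust for 73% response: 258.66 / 0.73 = 354.33.
Round up → n = 355 per group.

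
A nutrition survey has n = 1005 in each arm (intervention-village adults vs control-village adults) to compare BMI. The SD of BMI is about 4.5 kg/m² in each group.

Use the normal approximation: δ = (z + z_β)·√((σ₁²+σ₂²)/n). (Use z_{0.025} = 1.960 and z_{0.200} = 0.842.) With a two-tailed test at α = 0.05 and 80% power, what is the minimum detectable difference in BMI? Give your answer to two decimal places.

δ = (z_{α/2} + z_β) · √((σ₁²+σ₂²)/n)
  = (1.960 + 0.842) · √(40.5/1005)
  = 2.802 · √0.0403
  = 2.802 · 0.2007
  = 0.5625

Minimum detectable difference ≈ 0.56 kg/m²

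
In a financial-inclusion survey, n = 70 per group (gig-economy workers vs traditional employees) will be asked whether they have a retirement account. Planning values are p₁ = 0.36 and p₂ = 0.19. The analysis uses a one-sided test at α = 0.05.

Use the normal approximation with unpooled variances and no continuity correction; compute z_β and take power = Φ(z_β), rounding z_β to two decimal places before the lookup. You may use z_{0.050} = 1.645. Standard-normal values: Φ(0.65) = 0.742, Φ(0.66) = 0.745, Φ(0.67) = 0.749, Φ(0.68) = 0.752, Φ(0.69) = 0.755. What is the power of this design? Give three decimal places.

Power ≈ 0.742

z_β = |p₁−p₂|·√(n/[p₁q₁+p₂q₂]) − z_α
    = 0.17 · √(70/0.3843) − 1.645
    = 0.17 · 13.4963 − 1.645
    = 2.2944 − 1.645 = 0.6494 → 0.65
Power = Φ(0.65) = 0.742.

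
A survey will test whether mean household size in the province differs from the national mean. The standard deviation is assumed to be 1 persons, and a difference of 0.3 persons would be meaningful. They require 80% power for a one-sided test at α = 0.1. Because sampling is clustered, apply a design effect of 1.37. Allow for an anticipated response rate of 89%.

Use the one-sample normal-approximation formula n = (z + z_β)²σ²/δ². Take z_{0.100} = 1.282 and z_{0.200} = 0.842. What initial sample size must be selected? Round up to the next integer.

n = 78

n = (z_α + z_β)² · σ² / δ²
  = (1.282 + 0.842)² · 1² / 0.3²
  = 4.5114 · 1 / 0.09
  = 50.13
Design effect: 1.37 × 50.13 = 68.67.
Adjust for 89% response: 68.67 / 0.89 = 77.16.
Round up → n = 78.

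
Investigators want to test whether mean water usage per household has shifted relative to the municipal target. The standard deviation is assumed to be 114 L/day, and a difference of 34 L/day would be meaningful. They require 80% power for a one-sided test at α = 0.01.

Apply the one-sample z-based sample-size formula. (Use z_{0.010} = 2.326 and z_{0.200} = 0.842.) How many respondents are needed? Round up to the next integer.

n = 113

n = (z_α + z_β)² · σ² / δ²
  = (2.326 + 0.842)² · 114² / 34²
  = 10.0362 · 12996 / 1156
  = 112.83
Round up → n = 113.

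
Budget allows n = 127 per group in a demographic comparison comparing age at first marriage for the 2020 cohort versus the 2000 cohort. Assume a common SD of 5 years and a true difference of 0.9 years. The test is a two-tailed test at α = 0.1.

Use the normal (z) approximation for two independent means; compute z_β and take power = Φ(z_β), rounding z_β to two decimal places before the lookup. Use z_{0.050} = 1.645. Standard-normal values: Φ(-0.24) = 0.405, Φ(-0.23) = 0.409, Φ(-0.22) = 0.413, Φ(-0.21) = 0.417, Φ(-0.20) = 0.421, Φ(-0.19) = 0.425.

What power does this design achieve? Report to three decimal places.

Power ≈ 0.417

z_β = δ·√(n/(σ₁²+σ₂²)) − z_{α/2}
    = 0.9 · √(127/50) − 1.645
    = 0.9 · 1.59374 − 1.645
    = 1.4344 − 1.645 = -0.2106 → -0.21
Power = Φ(-0.21) = 0.417.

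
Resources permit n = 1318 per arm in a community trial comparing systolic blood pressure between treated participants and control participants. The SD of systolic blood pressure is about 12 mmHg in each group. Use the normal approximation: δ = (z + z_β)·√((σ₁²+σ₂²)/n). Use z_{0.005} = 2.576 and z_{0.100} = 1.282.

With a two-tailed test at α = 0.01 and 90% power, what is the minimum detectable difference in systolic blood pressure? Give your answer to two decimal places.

δ = (z_{α/2} + z_β) · √((σ₁²+σ₂²)/n)
  = (2.576 + 1.282) · √(288/1318)
  = 3.858 · √0.21851
  = 3.858 · 0.4675
  = 1.8034

Minimum detectable difference ≈ 1.80 mmHg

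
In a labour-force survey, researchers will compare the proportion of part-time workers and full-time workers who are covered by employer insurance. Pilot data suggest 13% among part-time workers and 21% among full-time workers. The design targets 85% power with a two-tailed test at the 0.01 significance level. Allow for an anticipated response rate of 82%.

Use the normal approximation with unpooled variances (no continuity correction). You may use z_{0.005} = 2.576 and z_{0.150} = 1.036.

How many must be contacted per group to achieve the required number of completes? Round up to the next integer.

n = 694 per group

n = (z_{α/2} + z_β)² · [p₁(1−p₁) + p₂(1−p₂)] / (p₁ − p₂)²
  = (2.576 + 1.036)² · (0.13·0.87 + 0.21·0.79) / (-0.08)²
  = (3.612)² · (0.1131 + 0.1659) / 0.0064
  = 13.0465 · 0.2790 / 0.0064
  = 568.75
Adjust for 82% response: 568.75 / 0.82 = 693.59.
Round up → n = 694 per group.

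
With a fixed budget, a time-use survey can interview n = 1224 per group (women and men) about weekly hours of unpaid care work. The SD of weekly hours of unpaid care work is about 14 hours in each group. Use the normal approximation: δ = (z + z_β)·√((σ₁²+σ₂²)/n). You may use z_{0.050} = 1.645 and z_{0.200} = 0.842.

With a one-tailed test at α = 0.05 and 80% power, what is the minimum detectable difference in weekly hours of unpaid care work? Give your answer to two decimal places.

Minimum detectable difference ≈ 1.41 hours

δ = (z_α + z_β) · √((σ₁²+σ₂²)/n)
  = (1.645 + 0.842) · √(392/1224)
  = 2.487 · √0.32026
  = 2.487 · 0.5659
  = 1.4074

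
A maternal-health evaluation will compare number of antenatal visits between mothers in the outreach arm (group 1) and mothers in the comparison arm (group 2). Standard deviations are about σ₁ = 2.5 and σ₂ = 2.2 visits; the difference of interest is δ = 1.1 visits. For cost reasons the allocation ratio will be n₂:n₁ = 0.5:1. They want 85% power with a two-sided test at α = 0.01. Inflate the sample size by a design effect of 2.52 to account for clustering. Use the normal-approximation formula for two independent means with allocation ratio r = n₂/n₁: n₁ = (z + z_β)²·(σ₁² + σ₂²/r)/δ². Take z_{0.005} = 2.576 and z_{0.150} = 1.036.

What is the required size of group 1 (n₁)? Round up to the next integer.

n₁ = (z_{α/2} + z_β)² · (σ₁² + σ₂²/r) / δ²
   = (2.576 + 1.036)² · (2.5² + 2.2²/0.5) / 1.1²
   = 13.0465 · (6.25 + 9.68) / 1.21
   = 13.0465 · 15.93 / 1.21
   = 171.76
Design effect: 2.52 × 171.76 = 432.84.
Round up → n₁ = 433; n₂ = r·n₁ = 0.5 × 433 = 217.

n₁ = 433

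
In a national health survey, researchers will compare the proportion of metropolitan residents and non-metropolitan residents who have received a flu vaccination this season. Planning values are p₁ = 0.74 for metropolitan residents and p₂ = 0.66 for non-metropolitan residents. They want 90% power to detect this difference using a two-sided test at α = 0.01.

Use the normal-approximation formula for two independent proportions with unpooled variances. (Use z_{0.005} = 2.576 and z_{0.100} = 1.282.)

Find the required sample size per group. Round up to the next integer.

n = (z_{α/2} + z_β)² · [p₁(1−p₁) + p₂(1−p₂)] / (p₁ − p₂)²
  = (2.576 + 1.282)² · (0.74·0.26 + 0.66·0.34) / (0.08)²
  = (3.858)² · (0.1924 + 0.2244) / 0.0064
  = 14.8842 · 0.4168 / 0.0064
  = 969.33
Round up → n = 970 per group.

n = 970 per group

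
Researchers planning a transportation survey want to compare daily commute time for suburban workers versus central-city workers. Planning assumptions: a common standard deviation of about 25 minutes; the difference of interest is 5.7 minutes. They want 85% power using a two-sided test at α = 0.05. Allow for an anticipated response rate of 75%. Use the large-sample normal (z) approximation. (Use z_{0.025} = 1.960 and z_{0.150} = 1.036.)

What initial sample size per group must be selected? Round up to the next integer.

n = 461 per group

n = (z_{α/2} + z_β)² · (σ₁² + σ₂²) / δ²
  = (1.960 + 1.036)² · (2·25² = 1250) / 5.7²
  = 8.9760 · 1250 / 32.49
  = 345.34
Adjust for 75% response: 345.34 / 0.75 = 460.45.
Round up → n = 461 per group.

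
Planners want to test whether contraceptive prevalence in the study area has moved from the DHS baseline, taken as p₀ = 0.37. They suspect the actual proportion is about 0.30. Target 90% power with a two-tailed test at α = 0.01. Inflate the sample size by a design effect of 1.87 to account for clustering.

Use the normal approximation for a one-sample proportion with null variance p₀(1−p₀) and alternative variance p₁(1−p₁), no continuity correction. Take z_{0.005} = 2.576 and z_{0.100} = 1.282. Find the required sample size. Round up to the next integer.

n = 1280

n = [z_{α/2}·√(p₀q₀) + z_β·√(p₁q₁)]² / (p₁ − p₀)²
  = [2.576·√(0.37·0.63) + 1.282·√(0.30·0.70)]² / (-0.07)²
  = [2.576·0.4828 + 1.282·0.4583]² / 0.0049
  = [1.8312]² / 0.0049
  = 684.34
Design effect: 1.87 × 684.34 = 1279.71.
Round up → n = 1280.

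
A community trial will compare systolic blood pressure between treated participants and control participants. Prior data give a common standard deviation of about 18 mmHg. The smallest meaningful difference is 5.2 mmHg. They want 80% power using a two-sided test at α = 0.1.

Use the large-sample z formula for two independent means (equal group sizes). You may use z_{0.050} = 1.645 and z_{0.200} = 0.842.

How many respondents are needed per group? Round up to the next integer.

n = 149 per group

n = (z_{α/2} + z_β)² · (σ₁² + σ₂²) / δ²
  = (1.645 + 0.842)² · (2·18² = 648) / 5.2²
  = 6.1852 · 648 / 27.04
  = 148.22
Round up → n = 149 per group.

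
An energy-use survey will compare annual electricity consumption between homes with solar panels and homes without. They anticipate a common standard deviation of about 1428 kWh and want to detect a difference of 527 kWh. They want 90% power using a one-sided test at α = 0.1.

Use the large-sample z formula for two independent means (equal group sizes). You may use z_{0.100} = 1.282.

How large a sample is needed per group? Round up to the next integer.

n = (z_α + z_β)² · (σ₁² + σ₂²) / δ²
  = (1.282 + 1.282)² · (2·1428² = 4078368) / 527²
  = 6.5741 · 4078368 / 277729
  = 96.54
Round up → n = 97 per group.

n = 97 per group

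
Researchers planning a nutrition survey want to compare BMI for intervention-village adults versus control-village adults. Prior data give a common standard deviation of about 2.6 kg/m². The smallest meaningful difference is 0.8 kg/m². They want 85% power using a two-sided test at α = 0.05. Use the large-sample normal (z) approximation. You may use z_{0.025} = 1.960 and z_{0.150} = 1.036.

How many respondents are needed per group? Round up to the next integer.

n = (z_{α/2} + z_β)² · (σ₁² + σ₂²) / δ²
  = (1.960 + 1.036)² · (2·2.6² = 13.52) / 0.8²
  = 8.9760 · 13.52 / 0.64
  = 189.62
Round up → n = 190 per group.

n = 190 per group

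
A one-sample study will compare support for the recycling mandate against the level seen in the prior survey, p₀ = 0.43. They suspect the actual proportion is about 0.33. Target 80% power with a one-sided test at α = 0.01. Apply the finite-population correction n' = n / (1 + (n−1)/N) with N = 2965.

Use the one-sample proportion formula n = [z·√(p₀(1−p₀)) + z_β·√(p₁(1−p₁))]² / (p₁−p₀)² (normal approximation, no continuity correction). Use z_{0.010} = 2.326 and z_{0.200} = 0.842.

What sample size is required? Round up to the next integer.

n = 222

n = [z_α·√(p₀q₀) + z_β·√(p₁q₁)]² / (p₁ − p₀)²
  = [2.326·√(0.43·0.57) + 0.842·√(0.33·0.67)]² / (-0.10)²
  = [2.326·0.4951 + 0.842·0.4702]² / 0.0100
  = [1.5475]² / 0.0100
  = 239.46
Finite-population correction (N = 2965): 239.46 / (1 + (239.46 − 1)/2965) = 221.64.
Round up → n = 222.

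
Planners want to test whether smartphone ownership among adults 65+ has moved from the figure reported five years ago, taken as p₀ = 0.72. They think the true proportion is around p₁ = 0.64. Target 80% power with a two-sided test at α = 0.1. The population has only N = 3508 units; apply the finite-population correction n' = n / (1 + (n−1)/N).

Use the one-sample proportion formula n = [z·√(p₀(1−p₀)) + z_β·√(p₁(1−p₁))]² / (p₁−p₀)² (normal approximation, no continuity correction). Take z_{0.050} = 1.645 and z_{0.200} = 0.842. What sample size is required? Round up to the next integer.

n = 193

n = [z_{α/2}·√(p₀q₀) + z_β·√(p₁q₁)]² / (p₁ − p₀)²
  = [1.645·√(0.72·0.28) + 0.842·√(0.64·0.36)]² / (-0.08)²
  = [1.645·0.4490 + 0.842·0.4800]² / 0.0064
  = [1.1428]² / 0.0064
  = 204.05
Finite-population correction (N = 3508): 204.05 / (1 + (204.05 − 1)/3508) = 192.88.
Round up → n = 193.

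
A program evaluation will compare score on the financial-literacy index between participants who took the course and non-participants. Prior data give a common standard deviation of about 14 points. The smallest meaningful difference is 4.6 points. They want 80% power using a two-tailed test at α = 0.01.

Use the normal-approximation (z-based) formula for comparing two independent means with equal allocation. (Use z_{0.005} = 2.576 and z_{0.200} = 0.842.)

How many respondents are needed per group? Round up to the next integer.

n = (z_{α/2} + z_β)² · (σ₁² + σ₂²) / δ²
  = (2.576 + 0.842)² · (2·14² = 392) / 4.6²
  = 11.6827 · 392 / 21.16
  = 216.43
Round up → n = 217 per group.

n = 217 per group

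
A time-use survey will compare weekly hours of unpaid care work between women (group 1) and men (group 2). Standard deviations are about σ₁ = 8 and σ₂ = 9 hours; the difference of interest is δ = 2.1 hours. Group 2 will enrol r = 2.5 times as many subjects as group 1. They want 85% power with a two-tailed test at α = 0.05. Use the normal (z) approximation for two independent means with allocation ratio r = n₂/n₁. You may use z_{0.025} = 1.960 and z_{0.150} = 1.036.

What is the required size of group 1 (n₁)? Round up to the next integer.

n₁ = (z_{α/2} + z_β)² · (σ₁² + σ₂²/r) / δ²
   = (1.960 + 1.036)² · (8² + 9²/2.5) / 2.1²
   = 8.9760 · (64 + 32.4) / 4.41
   = 8.9760 · 96.4 / 4.41
   = 196.21
Round up → n₁ = 197; n₂ = r·n₁ = 2.5 × 197 = 493.

n₁ = 197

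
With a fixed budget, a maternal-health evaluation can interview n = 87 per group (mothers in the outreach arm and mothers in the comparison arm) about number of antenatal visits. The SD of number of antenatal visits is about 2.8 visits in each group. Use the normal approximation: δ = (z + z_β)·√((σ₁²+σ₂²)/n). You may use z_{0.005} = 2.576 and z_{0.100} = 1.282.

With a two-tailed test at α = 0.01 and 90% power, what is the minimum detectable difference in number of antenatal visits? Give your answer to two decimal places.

Minimum detectable difference ≈ 1.64 visits

δ = (z_{α/2} + z_β) · √((σ₁²+σ₂²)/n)
  = (2.576 + 1.282) · √(15.68/87)
  = 3.858 · √0.18023
  = 3.858 · 0.4245
  = 1.6379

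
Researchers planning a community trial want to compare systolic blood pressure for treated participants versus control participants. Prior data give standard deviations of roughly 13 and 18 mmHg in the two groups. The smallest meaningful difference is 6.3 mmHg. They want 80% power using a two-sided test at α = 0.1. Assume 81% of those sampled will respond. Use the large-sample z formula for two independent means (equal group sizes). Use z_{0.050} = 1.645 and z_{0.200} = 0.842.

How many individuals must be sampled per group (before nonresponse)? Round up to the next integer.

n = (z_{α/2} + z_β)² · (σ₁² + σ₂²) / δ²
  = (1.645 + 0.842)² · (13² + 18² = 493) / 6.3²
  = 6.1852 · 493 / 39.69
  = 76.83
Adjust for 81% response: 76.83 / 0.81 = 94.85.
Round up → n = 95 per group.

n = 95 per group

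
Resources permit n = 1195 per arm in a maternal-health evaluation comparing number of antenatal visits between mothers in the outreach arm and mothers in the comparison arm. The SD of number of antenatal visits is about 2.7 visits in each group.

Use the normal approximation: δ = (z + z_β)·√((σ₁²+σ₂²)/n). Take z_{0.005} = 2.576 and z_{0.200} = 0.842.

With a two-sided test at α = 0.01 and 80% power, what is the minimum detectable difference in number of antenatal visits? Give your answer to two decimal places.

Minimum detectable difference ≈ 0.38 visits

δ = (z_{α/2} + z_β) · √((σ₁²+σ₂²)/n)
  = (2.576 + 0.842) · √(14.58/1195)
  = 3.418 · √0.0122
  = 3.418 · 0.1105
  = 0.3775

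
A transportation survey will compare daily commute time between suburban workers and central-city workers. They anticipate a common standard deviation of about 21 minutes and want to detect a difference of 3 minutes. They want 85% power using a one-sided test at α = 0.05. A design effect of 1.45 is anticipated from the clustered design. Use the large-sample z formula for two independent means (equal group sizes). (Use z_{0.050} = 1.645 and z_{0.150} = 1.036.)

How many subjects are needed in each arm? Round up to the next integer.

n = 1022 per group

n = (z_α + z_β)² · (σ₁² + σ₂²) / δ²
  = (1.645 + 1.036)² · (2·21² = 882) / 3²
  = 7.1878 · 882 / 9
  = 704.40
Design effect: 1.45 × 704.40 = 1021.38.
Round up → n = 1022 per group.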